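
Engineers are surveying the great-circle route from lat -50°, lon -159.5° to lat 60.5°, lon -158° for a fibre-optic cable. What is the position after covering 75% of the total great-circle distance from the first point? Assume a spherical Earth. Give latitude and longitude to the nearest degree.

≈ lat 33°, lon -159°

Write both endpoints as unit vectors p₁, p₂ with components (cos φ cos λ, cos φ sin λ, sin φ).
The central angle between the endpoints is δ = arccos(p₁·p₂) ≈ 1.929 rad (110.5°).
Interpolate at f = 0.75 with slerp weights a = sin((1−f)δ)/sin δ ≈ 0.495, b = sin(fδ)/sin δ ≈ 1.059.
p = a·p₁ + b·p₂ ≈ (-0.782, -0.307, 0.543); φ = arcsin(p_z) ≈ 32.88°, λ = atan2(p_y, p_x) ≈ -158.57°.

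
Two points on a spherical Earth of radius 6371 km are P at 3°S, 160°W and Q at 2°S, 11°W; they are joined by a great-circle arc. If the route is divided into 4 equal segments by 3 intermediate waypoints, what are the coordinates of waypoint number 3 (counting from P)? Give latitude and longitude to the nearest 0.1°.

≈ 7.1°S, 47.9°W

From cos δ = sin φ₁ sin φ₂ + cos φ₁ cos φ₂ cos Δλ, the central angle is δ ≈ 2.594 rad (148.6°).
Interpolate at f = 3/4 with slerp weights a = sin((1−f)δ)/sin δ ≈ 1.160, b = sin(fδ)/sin δ ≈ 1.787.
p = a·p₁ + b·p₂ ≈ (0.665, -0.737, -0.123); φ = arcsin(p_z) ≈ -7.07°, λ = atan2(p_y, p_x) ≈ -47.94°.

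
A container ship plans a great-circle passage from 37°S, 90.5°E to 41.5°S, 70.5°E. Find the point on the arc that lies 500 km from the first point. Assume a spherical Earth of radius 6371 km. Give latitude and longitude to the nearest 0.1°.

≈ 38.6°S, 85.2°E

Convert each endpoint to a unit vector on the sphere (x = cos φ cos λ, y = cos φ sin λ, z = sin φ).
The central angle between the endpoints is δ = arccos(p₁·p₂) ≈ 0.281 rad (16.1°). The total great-circle distance is δ·R ≈ 0.281 × 6371 ≈ 1789 km, so the target fraction is f = 500/1789 ≈ 0.280.
Interpolate at f ≈ 0.280 with slerp weights a = sin((1−f)δ)/sin δ ≈ 0.725, b = sin(fδ)/sin δ ≈ 0.283.
p = a·p₁ + b·p₂ ≈ (0.066, 0.779, -0.624); φ = arcsin(p_z) ≈ -38.60°, λ = atan2(p_y, p_x) ≈ 85.18°.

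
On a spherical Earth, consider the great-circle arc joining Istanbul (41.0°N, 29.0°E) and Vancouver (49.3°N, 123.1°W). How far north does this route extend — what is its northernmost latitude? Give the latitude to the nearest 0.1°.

≈ 76.7°N

The great circle lies in the plane with unit normal n̂ = (p₁ × p₂)/|p₁ × p₂|.
Here n̂_z ≈ -0.231; the vertex latitude is φ_max = arccos|n̂_z| ≈ 76.7°.
Check via Clairaut: cos φ_max = |cos φ₁| · sin C = cos(41.0°)·sin(17.8°) ≈ 0.231, again giving ≈ 76.7°.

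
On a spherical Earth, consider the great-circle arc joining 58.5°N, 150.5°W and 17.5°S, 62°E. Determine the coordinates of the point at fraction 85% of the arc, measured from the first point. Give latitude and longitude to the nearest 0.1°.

≈ 1.0°N, 69.5°E

Convert each endpoint to a unit vector on the sphere (x = cos φ cos λ, y = cos φ sin λ, z = sin φ).
The central angle between the endpoints is δ = arccos(p₁·p₂) ≈ 2.314 rad (132.6°).
Interpolate at f = 0.85 with slerp weights a = sin((1−f)δ)/sin δ ≈ 0.462, b = sin(fδ)/sin δ ≈ 1.253.
p = a·p₁ + b·p₂ ≈ (0.351, 0.936, 0.017); φ = arcsin(p_z) ≈ 0.98°, λ = atan2(p_y, p_x) ≈ 69.45°.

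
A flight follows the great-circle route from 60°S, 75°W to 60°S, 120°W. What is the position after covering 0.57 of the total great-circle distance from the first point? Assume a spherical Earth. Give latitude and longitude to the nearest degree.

Convert each endpoint to a unit vector on the sphere (x = cos φ cos λ, y = cos φ sin λ, z = sin φ).
The central angle between the endpoints is δ = arccos(p₁·p₂) ≈ 0.385 rad (22.1°).
Interpolate at f = 0.57 with slerp weights a = sin((1−f)δ)/sin δ ≈ 0.439, b = sin(fδ)/sin δ ≈ 0.580.
p = a·p₁ + b·p₂ ≈ (-0.088, -0.463, -0.882); φ = arcsin(p_z) ≈ -61.89°, λ = atan2(p_y, p_x) ≈ -100.78°.

≈ 62°S, 101°W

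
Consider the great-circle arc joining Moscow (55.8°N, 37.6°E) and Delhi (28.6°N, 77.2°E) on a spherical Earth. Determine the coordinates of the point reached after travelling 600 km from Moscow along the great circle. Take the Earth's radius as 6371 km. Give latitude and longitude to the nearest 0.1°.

Convert each endpoint to a unit vector on the sphere (x = cos φ cos λ, y = cos φ sin λ, z = sin φ).
The central angle between the endpoints is δ = arccos(p₁·p₂) ≈ 0.682 rad (39.1°). The total great-circle distance is δ·R ≈ 0.682 × 6371 ≈ 4347 km, so the target fraction is f = 600/4347 ≈ 0.138.
Interpolate at f ≈ 0.138 with slerp weights a = sin((1−f)δ)/sin δ ≈ 0.880, b = sin(fδ)/sin δ ≈ 0.149.
p = a·p₁ + b·p₂ ≈ (0.421, 0.429, 0.799); φ = arcsin(p_z) ≈ 53.04°, λ = atan2(p_y, p_x) ≈ 45.58°.

≈ (53.0°N, 45.6°E)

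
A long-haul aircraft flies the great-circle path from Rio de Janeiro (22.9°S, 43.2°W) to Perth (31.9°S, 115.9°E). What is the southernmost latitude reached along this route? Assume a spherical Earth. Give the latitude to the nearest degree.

≈ 71°S

The great circle lies in the plane with unit normal n̂ = (p₁ × p₂)/|p₁ × p₂|.
Here n̂_z ≈ +0.328; the vertex latitude is φ_max = arccos|n̂_z| ≈ 70.9°.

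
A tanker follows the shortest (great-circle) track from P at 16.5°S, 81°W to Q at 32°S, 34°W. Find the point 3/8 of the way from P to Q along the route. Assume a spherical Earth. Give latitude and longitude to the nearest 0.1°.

≈ 24.0°S, 64.8°W

Convert each endpoint to a unit vector on the sphere (x = cos φ cos λ, y = cos φ sin λ, z = sin φ).
The central angle between the endpoints is δ = arccos(p₁·p₂) ≈ 0.788 rad (45.2°).
Interpolate at f = 3/8 with slerp weights a = sin((1−f)δ)/sin δ ≈ 0.667, b = sin(fδ)/sin δ ≈ 0.411.
p = a·p₁ + b·p₂ ≈ (0.389, -0.826, -0.407); φ = arcsin(p_z) ≈ -24.02°, λ = atan2(p_y, p_x) ≈ -64.80°.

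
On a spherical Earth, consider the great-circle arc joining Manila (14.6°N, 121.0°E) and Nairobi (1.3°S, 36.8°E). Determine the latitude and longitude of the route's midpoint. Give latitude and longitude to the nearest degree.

≈ (9°N, 78°E)

From cos δ = sin φ₁ sin φ₂ + cos φ₁ cos φ₂ cos Δλ, the central angle is δ ≈ 1.479 rad (84.7°).
Interpolate at f = 1/2 with slerp weights a = sin((1−f)δ)/sin δ ≈ 0.677, b = sin(fδ)/sin δ ≈ 0.677.
p = a·p₁ + b·p₂ ≈ (0.204, 0.966, 0.155); φ = arcsin(p_z) ≈ 8.93°, λ = atan2(p_y, p_x) ≈ 78.06°.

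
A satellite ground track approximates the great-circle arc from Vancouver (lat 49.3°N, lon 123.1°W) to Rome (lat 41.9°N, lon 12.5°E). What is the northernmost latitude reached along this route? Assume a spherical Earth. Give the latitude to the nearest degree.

The great circle lies in the plane with unit normal n̂ = (p₁ × p₂)/|p₁ × p₂|.
Here n̂_z ≈ +0.344; the vertex latitude is φ_max = arccos|n̂_z| ≈ 69.9°.

≈ 70°N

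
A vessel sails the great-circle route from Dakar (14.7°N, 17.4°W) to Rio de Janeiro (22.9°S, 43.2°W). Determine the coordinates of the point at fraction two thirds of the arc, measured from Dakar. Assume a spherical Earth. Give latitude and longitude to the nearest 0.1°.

≈ 10.5°S, 34.2°W

Convert each endpoint to a unit vector on the sphere (x = cos φ cos λ, y = cos φ sin λ, z = sin φ).
The central angle between the endpoints is δ = arccos(p₁·p₂) ≈ 0.791 rad (45.3°).
Interpolate at f = 2/3 with slerp weights a = sin((1−f)δ)/sin δ ≈ 0.366, b = sin(fδ)/sin δ ≈ 0.708.
p = a·p₁ + b·p₂ ≈ (0.813, -0.552, -0.182); φ = arcsin(p_z) ≈ -10.51°, λ = atan2(p_y, p_x) ≈ -34.17°.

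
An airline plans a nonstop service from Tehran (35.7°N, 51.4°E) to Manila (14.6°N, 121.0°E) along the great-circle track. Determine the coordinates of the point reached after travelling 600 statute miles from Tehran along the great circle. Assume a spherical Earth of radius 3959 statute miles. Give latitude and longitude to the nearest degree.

Convert each endpoint to a unit vector on the sphere (x = cos φ cos λ, y = cos φ sin λ, z = sin φ).
The central angle between the endpoints is δ = arccos(p₁·p₂) ≈ 1.136 rad (65.1°). The total great-circle distance is δ·R ≈ 1.136 × 3959 ≈ 4498 mi, so the target fraction is f = 600/4498 ≈ 0.133.
Interpolate at f ≈ 0.133 with slerp weights a = sin((1−f)δ)/sin δ ≈ 0.918, b = sin(fδ)/sin δ ≈ 0.166.
p = a·p₁ + b·p₂ ≈ (0.382, 0.721, 0.578); φ = arcsin(p_z) ≈ 35.30°, λ = atan2(p_y, p_x) ≈ 62.06°.

≈ 35°N, 62°E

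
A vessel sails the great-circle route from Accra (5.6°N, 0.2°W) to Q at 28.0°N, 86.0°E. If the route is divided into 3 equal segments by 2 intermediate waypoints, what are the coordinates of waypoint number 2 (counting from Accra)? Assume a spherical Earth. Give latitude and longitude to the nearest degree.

≈ 26°N, 55°E

From cos δ = sin φ₁ sin φ₂ + cos φ₁ cos φ₂ cos Δλ, the central angle is δ ≈ 1.467 rad (84.0°).
Interpolate at f = 2/3 with slerp weights a = sin((1−f)δ)/sin δ ≈ 0.472, b = sin(fδ)/sin δ ≈ 0.834.
p = a·p₁ + b·p₂ ≈ (0.521, 0.733, 0.437); φ = arcsin(p_z) ≈ 25.94°, λ = atan2(p_y, p_x) ≈ 54.57°.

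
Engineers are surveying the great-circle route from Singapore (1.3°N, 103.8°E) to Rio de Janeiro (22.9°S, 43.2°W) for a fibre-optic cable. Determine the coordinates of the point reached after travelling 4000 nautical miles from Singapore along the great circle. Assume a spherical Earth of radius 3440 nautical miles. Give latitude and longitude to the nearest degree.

≈ 32°S, 43°E

From cos δ = sin φ₁ sin φ₂ + cos φ₁ cos φ₂ cos Δλ, the central angle is δ ≈ 2.467 rad (141.4°). The total great-circle distance is δ·R ≈ 2.467 × 3440 ≈ 8488 nmi, so the target fraction is f = 4000/8488 ≈ 0.471.
Interpolate at f ≈ 0.471 with slerp weights a = sin((1−f)δ)/sin δ ≈ 1.545, b = sin(fδ)/sin δ ≈ 1.470.
p = a·p₁ + b·p₂ ≈ (0.619, 0.573, -0.537); φ = arcsin(p_z) ≈ -32.49°, λ = atan2(p_y, p_x) ≈ 42.81°.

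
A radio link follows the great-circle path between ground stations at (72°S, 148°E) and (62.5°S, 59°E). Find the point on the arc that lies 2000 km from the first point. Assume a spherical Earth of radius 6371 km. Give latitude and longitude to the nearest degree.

Convert each endpoint to a unit vector on the sphere (x = cos φ cos λ, y = cos φ sin λ, z = sin φ).
The central angle between the endpoints is δ = arccos(p₁·p₂) ≈ 0.562 rad (32.2°). The total great-circle distance is δ·R ≈ 0.562 × 6371 ≈ 3582 km, so the target fraction is f = 2000/3582 ≈ 0.558.
Interpolate at f ≈ 0.558 with slerp weights a = sin((1−f)δ)/sin δ ≈ 0.461, b = sin(fδ)/sin δ ≈ 0.579.
p = a·p₁ + b·p₂ ≈ (0.017, 0.305, -0.952); φ = arcsin(p_z) ≈ -72.23°, λ = atan2(p_y, p_x) ≈ 86.81°.

≈ (72°S, 87°E)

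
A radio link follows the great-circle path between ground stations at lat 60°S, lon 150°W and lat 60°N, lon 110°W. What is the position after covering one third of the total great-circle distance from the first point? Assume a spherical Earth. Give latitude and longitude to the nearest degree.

≈ lat 20°S, lon 134°W

Convert each endpoint to a unit vector on the sphere (x = cos φ cos λ, y = cos φ sin λ, z = sin φ).
The central angle between the endpoints is δ = arccos(p₁·p₂) ≈ 2.163 rad (124.0°).
Interpolate at f = 1/3 with slerp weights a = sin((1−f)δ)/sin δ ≈ 1.196, b = sin(fδ)/sin δ ≈ 0.796.
p = a·p₁ + b·p₂ ≈ (-0.654, -0.673, -0.346); φ = arcsin(p_z) ≈ -20.25°, λ = atan2(p_y, p_x) ≈ -134.18°.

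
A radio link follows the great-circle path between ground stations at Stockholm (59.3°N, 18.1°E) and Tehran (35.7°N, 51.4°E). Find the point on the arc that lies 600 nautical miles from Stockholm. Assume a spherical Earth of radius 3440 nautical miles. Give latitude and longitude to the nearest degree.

From cos δ = sin φ₁ sin φ₂ + cos φ₁ cos φ₂ cos Δλ, the central angle is δ ≈ 0.558 rad (32.0°). The total great-circle distance is δ·R ≈ 0.558 × 3440 ≈ 1920 nmi, so the target fraction is f = 600/1920 ≈ 0.313.
Interpolate at f ≈ 0.313 with slerp weights a = sin((1−f)δ)/sin δ ≈ 0.707, b = sin(fδ)/sin δ ≈ 0.328.
p = a·p₁ + b·p₂ ≈ (0.509, 0.320, 0.799); φ = arcsin(p_z) ≈ 53.04°, λ = atan2(p_y, p_x) ≈ 32.16°.

≈ 53°N, 32°E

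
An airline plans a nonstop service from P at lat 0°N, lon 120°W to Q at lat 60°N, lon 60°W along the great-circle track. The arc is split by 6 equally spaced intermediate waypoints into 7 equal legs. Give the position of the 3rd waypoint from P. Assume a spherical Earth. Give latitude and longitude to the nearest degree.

≈ lat 29°N, lon 104°W

Convert each endpoint to a unit vector on the sphere (x = cos φ cos λ, y = cos φ sin λ, z = sin φ).
The central angle between the endpoints is δ = arccos(p₁·p₂) ≈ 1.318 rad (75.5°).
Interpolate at f = 3/7 with slerp weights a = sin((1−f)δ)/sin δ ≈ 0.706, b = sin(fδ)/sin δ ≈ 0.553.
p = a·p₁ + b·p₂ ≈ (-0.215, -0.851, 0.479); φ = arcsin(p_z) ≈ 28.61°, λ = atan2(p_y, p_x) ≈ -104.17°.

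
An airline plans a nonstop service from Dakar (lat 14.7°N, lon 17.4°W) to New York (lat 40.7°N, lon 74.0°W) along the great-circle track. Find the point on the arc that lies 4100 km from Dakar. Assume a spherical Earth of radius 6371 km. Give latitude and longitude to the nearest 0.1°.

Convert each endpoint to a unit vector on the sphere (x = cos φ cos λ, y = cos φ sin λ, z = sin φ).
The central angle between the endpoints is δ = arccos(p₁·p₂) ≈ 0.965 rad (55.3°). The total great-circle distance is δ·R ≈ 0.965 × 6371 ≈ 6150 km, so the target fraction is f = 4100/6150 ≈ 0.667.
Interpolate at f ≈ 0.667 with slerp weights a = sin((1−f)δ)/sin δ ≈ 0.385, b = sin(fδ)/sin δ ≈ 0.730.
p = a·p₁ + b·p₂ ≈ (0.508, -0.643, 0.573); φ = arcsin(p_z) ≈ 34.99°, λ = atan2(p_y, p_x) ≈ -51.72°.

≈ lat 35.0°N, lon 51.7°W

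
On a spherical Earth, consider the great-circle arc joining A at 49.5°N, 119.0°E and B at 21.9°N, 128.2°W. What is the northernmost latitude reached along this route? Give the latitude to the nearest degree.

The great circle lies in the plane with unit normal n̂ = (p₁ × p₂)/|p₁ × p₂|.
Here n̂_z ≈ +0.556; the vertex latitude is φ_max = arccos|n̂_z| ≈ 56.2°.
Check via Clairaut: cos φ_max = |cos φ₁| · sin C = cos(49.5°)·sin(58.9°) ≈ 0.556, again giving ≈ 56.2°.

≈ 56°N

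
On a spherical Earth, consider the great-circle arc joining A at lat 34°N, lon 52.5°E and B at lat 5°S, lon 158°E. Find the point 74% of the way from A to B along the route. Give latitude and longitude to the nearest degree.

≈ lat 10°N, lon 135°E

From cos δ = sin φ₁ sin φ₂ + cos φ₁ cos φ₂ cos Δλ, the central angle is δ ≈ 1.844 rad (105.6°).
Interpolate at f = 0.74 with slerp weights a = sin((1−f)δ)/sin δ ≈ 0.479, b = sin(fδ)/sin δ ≈ 1.016.
p = a·p₁ + b·p₂ ≈ (-0.697, 0.694, 0.179); φ = arcsin(p_z) ≈ 10.32°, λ = atan2(p_y, p_x) ≈ 135.11°.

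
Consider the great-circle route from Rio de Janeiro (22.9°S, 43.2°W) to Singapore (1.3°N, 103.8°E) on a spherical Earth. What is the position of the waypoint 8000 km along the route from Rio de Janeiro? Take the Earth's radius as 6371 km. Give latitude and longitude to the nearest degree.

≈ (33°S, 40°E)

Convert each endpoint to a unit vector on the sphere (x = cos φ cos λ, y = cos φ sin λ, z = sin φ).
The central angle between the endpoints is δ = arccos(p₁·p₂) ≈ 2.467 rad (141.4°). The total great-circle distance is δ·R ≈ 2.467 × 6371 ≈ 15720 km, so the target fraction is f = 8000/15720 ≈ 0.509.
Interpolate at f ≈ 0.509 with slerp weights a = sin((1−f)δ)/sin δ ≈ 1.500, b = sin(fδ)/sin δ ≈ 1.523.
p = a·p₁ + b·p₂ ≈ (0.644, 0.533, -0.549); φ = arcsin(p_z) ≈ -33.30°, λ = atan2(p_y, p_x) ≈ 39.62°.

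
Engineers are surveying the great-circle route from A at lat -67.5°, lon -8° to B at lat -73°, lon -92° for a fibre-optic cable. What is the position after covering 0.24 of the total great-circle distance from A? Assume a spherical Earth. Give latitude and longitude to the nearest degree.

The haversine formula gives a central angle δ ≈ 0.462 rad (26.5°) between the endpoints.
Interpolate at f = 0.24 with slerp weights a = sin((1−f)δ)/sin δ ≈ 0.772, b = sin(fδ)/sin δ ≈ 0.248.
p = a·p₁ + b·p₂ ≈ (0.290, -0.114, -0.950); φ = arcsin(p_z) ≈ -71.86°, λ = atan2(p_y, p_x) ≈ -21.40°.

≈ lat -72°, lon -21°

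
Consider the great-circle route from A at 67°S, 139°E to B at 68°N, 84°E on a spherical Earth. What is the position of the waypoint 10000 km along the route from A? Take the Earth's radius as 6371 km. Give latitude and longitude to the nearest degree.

The haversine formula gives a central angle δ ≈ 2.449 rad (140.3°) between the endpoints. The total great-circle distance is δ·R ≈ 2.449 × 6371 ≈ 15602 km, so the target fraction is f = 10000/15602 ≈ 0.641.
Interpolate at f ≈ 0.641 with slerp weights a = sin((1−f)δ)/sin δ ≈ 1.206, b = sin(fδ)/sin δ ≈ 1.566.
p = a·p₁ + b·p₂ ≈ (-0.294, 0.893, 0.342); φ = arcsin(p_z) ≈ 19.97°, λ = atan2(p_y, p_x) ≈ 108.25°.

≈ 20°N, 108°E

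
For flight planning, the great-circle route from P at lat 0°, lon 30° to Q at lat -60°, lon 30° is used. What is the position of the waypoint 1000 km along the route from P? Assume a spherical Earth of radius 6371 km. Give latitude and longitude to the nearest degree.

≈ lat -9°, lon 30°

Convert each endpoint to a unit vector on the sphere (x = cos φ cos λ, y = cos φ sin λ, z = sin φ).
The central angle between the endpoints is δ = arccos(p₁·p₂) ≈ 1.047 rad (60.0°). The total great-circle distance is δ·R ≈ 1.047 × 6371 ≈ 6672 km, so the target fraction is f = 1000/6672 ≈ 0.150.
Interpolate at f ≈ 0.150 with slerp weights a = sin((1−f)δ)/sin δ ≈ 0.897, b = sin(fδ)/sin δ ≈ 0.180.
p = a·p₁ + b·p₂ ≈ (0.855, 0.494, -0.156); φ = arcsin(p_z) ≈ -8.99°, λ = atan2(p_y, p_x) ≈ 30.00°.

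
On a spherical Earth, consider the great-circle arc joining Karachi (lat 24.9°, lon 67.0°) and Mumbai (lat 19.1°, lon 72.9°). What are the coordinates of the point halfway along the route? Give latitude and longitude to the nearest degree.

From cos δ = sin φ₁ sin φ₂ + cos φ₁ cos φ₂ cos Δλ, the central angle is δ ≈ 0.139 rad (8.0°).
Interpolate at f = 1/2 with slerp weights a = sin((1−f)δ)/sin δ ≈ 0.501, b = sin(fδ)/sin δ ≈ 0.501.
p = a·p₁ + b·p₂ ≈ (0.317, 0.871, 0.375); φ = arcsin(p_z) ≈ 22.03°, λ = atan2(p_y, p_x) ≈ 70.01°.

≈ lat 22°, lon 70°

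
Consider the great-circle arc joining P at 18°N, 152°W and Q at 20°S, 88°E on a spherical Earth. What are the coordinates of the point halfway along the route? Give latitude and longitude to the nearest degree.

≈ 2°S, 149°E

Convert each endpoint to a unit vector on the sphere (x = cos φ cos λ, y = cos φ sin λ, z = sin φ).
The central angle between the endpoints is δ = arccos(p₁·p₂) ≈ 2.156 rad (123.5°).
Interpolate at f = 1/2 with slerp weights a = sin((1−f)δ)/sin δ ≈ 1.057, b = sin(fδ)/sin δ ≈ 1.057.
p = a·p₁ + b·p₂ ≈ (-0.853, 0.521, -0.035); φ = arcsin(p_z) ≈ -2.00°, λ = atan2(p_y, p_x) ≈ 148.60°.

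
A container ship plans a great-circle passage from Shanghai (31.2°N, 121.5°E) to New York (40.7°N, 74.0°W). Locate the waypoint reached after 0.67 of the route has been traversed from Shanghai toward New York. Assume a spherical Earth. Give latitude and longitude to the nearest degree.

The haversine formula gives a central angle δ ≈ 1.862 rad (106.7°) between the endpoints.
Interpolate at f = 0.67 with slerp weights a = sin((1−f)δ)/sin δ ≈ 0.602, b = sin(fδ)/sin δ ≈ 0.990.
p = a·p₁ + b·p₂ ≈ (-0.062, -0.282, 0.957); φ = arcsin(p_z) ≈ 73.19°, λ = atan2(p_y, p_x) ≈ -102.41°.

≈ 73°N, 102°W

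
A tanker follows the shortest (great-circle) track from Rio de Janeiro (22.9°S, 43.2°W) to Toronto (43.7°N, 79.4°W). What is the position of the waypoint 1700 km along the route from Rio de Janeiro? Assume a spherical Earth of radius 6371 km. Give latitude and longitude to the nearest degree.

≈ 9°S, 50°W

Write both endpoints as unit vectors p₁, p₂ with components (cos φ cos λ, cos φ sin λ, sin φ).
The central angle between the endpoints is δ = arccos(p₁·p₂) ≈ 1.299 rad (74.4°). The total great-circle distance is δ·R ≈ 1.299 × 6371 ≈ 8275 km, so the target fraction is f = 1700/8275 ≈ 0.205.
Interpolate at f ≈ 0.205 with slerp weights a = sin((1−f)δ)/sin δ ≈ 0.891, b = sin(fδ)/sin δ ≈ 0.274.
p = a·p₁ + b·p₂ ≈ (0.635, -0.756, -0.158); φ = arcsin(p_z) ≈ -9.07°, λ = atan2(p_y, p_x) ≈ -50.00°.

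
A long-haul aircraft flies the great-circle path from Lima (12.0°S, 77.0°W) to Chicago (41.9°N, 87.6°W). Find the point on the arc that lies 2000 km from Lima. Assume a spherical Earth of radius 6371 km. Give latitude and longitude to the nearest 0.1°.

≈ (5.7°N, 80.0°W)

Write both endpoints as unit vectors p₁, p₂ with components (cos φ cos λ, cos φ sin λ, sin φ).
The central angle between the endpoints is δ = arccos(p₁·p₂) ≈ 0.956 rad (54.8°). The total great-circle distance is δ·R ≈ 0.956 × 6371 ≈ 6091 km, so the target fraction is f = 2000/6091 ≈ 0.328.
Interpolate at f ≈ 0.328 with slerp weights a = sin((1−f)δ)/sin δ ≈ 0.733, b = sin(fδ)/sin δ ≈ 0.378.
p = a·p₁ + b·p₂ ≈ (0.173, -0.980, 0.100); φ = arcsin(p_z) ≈ 5.74°, λ = atan2(p_y, p_x) ≈ -79.98°.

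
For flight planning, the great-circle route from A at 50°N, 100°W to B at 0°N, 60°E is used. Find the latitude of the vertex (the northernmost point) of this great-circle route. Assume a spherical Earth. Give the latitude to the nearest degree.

≈ 74°N

The great circle lies in the plane with unit normal n̂ = (p₁ × p₂)/|p₁ × p₂|.
Here n̂_z ≈ +0.276; the vertex latitude is φ_max = arccos|n̂_z| ≈ 74.0°.
Check via Clairaut: cos φ_max = |cos φ₁| · sin C = cos(50.0°)·sin(25.4°) ≈ 0.276, again giving ≈ 74.0°.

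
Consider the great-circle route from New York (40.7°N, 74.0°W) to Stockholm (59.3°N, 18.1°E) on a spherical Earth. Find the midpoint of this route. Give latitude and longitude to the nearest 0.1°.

≈ 59.3°N, 39.4°W

Write both endpoints as unit vectors p₁, p₂ with components (cos φ cos λ, cos φ sin λ, sin φ).
The central angle between the endpoints is δ = arccos(p₁·p₂) ≈ 0.993 rad (56.9°).
Interpolate at f = 1/2 with slerp weights a = sin((1−f)δ)/sin δ ≈ 0.569, b = sin(fδ)/sin δ ≈ 0.569.
p = a·p₁ + b·p₂ ≈ (0.395, -0.324, 0.860); φ = arcsin(p_z) ≈ 59.28°, λ = atan2(p_y, p_x) ≈ -39.39°.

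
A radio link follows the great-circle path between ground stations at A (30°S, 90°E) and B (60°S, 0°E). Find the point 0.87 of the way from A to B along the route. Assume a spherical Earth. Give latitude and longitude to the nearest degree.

Write both endpoints as unit vectors p₁, p₂ with components (cos φ cos λ, cos φ sin λ, sin φ).
The central angle between the endpoints is δ = arccos(p₁·p₂) ≈ 1.123 rad (64.3°).
Interpolate at f = 0.87 with slerp weights a = sin((1−f)δ)/sin δ ≈ 0.161, b = sin(fδ)/sin δ ≈ 0.919.
p = a·p₁ + b·p₂ ≈ (0.460, 0.140, -0.877); φ = arcsin(p_z) ≈ -61.28°, λ = atan2(p_y, p_x) ≈ 16.91°.

≈ (61°S, 17°E)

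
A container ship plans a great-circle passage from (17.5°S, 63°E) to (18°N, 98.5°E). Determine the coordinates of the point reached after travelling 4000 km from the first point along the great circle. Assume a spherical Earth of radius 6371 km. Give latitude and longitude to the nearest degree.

≈ (8°N, 88°E)

Write both endpoints as unit vectors p₁, p₂ with components (cos φ cos λ, cos φ sin λ, sin φ).
The central angle between the endpoints is δ = arccos(p₁·p₂) ≈ 0.869 rad (49.8°). The total great-circle distance is δ·R ≈ 0.869 × 6371 ≈ 5537 km, so the target fraction is f = 4000/5537 ≈ 0.722.
Interpolate at f ≈ 0.722 with slerp weights a = sin((1−f)δ)/sin δ ≈ 0.313, b = sin(fδ)/sin δ ≈ 0.769.
p = a·p₁ + b·p₂ ≈ (0.027, 0.989, 0.144); φ = arcsin(p_z) ≈ 8.26°, λ = atan2(p_y, p_x) ≈ 88.42°.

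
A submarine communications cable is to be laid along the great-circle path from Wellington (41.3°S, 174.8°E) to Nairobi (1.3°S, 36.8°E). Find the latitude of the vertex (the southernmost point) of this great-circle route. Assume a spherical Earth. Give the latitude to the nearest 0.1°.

≈ 53.2°S

The great circle lies in the plane with unit normal n̂ = (p₁ × p₂)/|p₁ × p₂|.
Here n̂_z ≈ -0.599; the vertex latitude is φ_max = arccos|n̂_z| ≈ 53.2°.
Check via Clairaut: cos φ_max = |cos φ₁| · sin C = cos(41.3°)·sin(127.2°) ≈ 0.599, again giving ≈ 53.2°.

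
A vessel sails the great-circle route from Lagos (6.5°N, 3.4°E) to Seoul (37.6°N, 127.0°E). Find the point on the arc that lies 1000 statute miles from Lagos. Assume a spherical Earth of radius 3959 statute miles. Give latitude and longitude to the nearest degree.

Convert each endpoint to a unit vector on the sphere (x = cos φ cos λ, y = cos φ sin λ, z = sin φ).
The central angle between the endpoints is δ = arccos(p₁·p₂) ≈ 1.946 rad (111.5°). The total great-circle distance is δ·R ≈ 1.946 × 3959 ≈ 7705 mi, so the target fraction is f = 1000/7705 ≈ 0.130.
Interpolate at f ≈ 0.130 with slerp weights a = sin((1−f)δ)/sin δ ≈ 1.067, b = sin(fδ)/sin δ ≈ 0.269.
p = a·p₁ + b·p₂ ≈ (0.930, 0.233, 0.285); φ = arcsin(p_z) ≈ 16.54°, λ = atan2(p_y, p_x) ≈ 14.06°.

≈ (17°N, 14°E)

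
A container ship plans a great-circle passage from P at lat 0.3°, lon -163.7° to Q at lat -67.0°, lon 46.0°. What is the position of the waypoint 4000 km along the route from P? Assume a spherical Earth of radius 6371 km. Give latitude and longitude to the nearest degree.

Convert each endpoint to a unit vector on the sphere (x = cos φ cos λ, y = cos φ sin λ, z = sin φ).
The central angle between the endpoints is δ = arccos(p₁·p₂) ≈ 1.922 rad (110.1°). The total great-circle distance is δ·R ≈ 1.922 × 6371 ≈ 12246 km, so the target fraction is f = 4000/12246 ≈ 0.327.
Interpolate at f ≈ 0.327 with slerp weights a = sin((1−f)δ)/sin δ ≈ 1.025, b = sin(fδ)/sin δ ≈ 0.626.
p = a·p₁ + b·p₂ ≈ (-0.814, -0.112, -0.571); φ = arcsin(p_z) ≈ -34.79°, λ = atan2(p_y, p_x) ≈ -172.18°.

≈ lat -35°, lon -172°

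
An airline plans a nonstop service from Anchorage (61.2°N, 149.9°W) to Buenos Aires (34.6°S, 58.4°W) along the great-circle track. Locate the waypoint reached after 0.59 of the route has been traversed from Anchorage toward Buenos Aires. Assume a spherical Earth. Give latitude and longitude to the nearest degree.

≈ (9°N, 84°W)

Convert each endpoint to a unit vector on the sphere (x = cos φ cos λ, y = cos φ sin λ, z = sin φ).
The central angle between the endpoints is δ = arccos(p₁·p₂) ≈ 2.104 rad (120.5°).
Interpolate at f = 0.59 with slerp weights a = sin((1−f)δ)/sin δ ≈ 0.882, b = sin(fδ)/sin δ ≈ 1.098.
p = a·p₁ + b·p₂ ≈ (0.106, -0.983, 0.149); φ = arcsin(p_z) ≈ 8.56°, λ = atan2(p_y, p_x) ≈ -83.83°.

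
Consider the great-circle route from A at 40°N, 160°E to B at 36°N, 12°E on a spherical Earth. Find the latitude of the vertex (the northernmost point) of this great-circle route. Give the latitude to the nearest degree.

≈ 71°N

The great circle lies in the plane with unit normal n̂ = (p₁ × p₂)/|p₁ × p₂|.
Here n̂_z ≈ -0.332; the vertex latitude is φ_max = arccos|n̂_z| ≈ 70.6°.
Check via Clairaut: cos φ_max = |cos φ₁| · sin C = cos(40.0°)·sin(25.7°) ≈ 0.332, again giving ≈ 70.6°.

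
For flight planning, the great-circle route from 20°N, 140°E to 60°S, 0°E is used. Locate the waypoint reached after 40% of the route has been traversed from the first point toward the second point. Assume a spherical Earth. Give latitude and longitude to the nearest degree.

Convert each endpoint to a unit vector on the sphere (x = cos φ cos λ, y = cos φ sin λ, z = sin φ).
The central angle between the endpoints is δ = arccos(p₁·p₂) ≈ 2.286 rad (131.0°).
Interpolate at f = 0.40 with slerp weights a = sin((1−f)δ)/sin δ ≈ 1.299, b = sin(fδ)/sin δ ≈ 1.050.
p = a·p₁ + b·p₂ ≈ (-0.410, 0.785, -0.465); φ = arcsin(p_z) ≈ -27.71°, λ = atan2(p_y, p_x) ≈ 117.60°.

≈ 28°S, 118°E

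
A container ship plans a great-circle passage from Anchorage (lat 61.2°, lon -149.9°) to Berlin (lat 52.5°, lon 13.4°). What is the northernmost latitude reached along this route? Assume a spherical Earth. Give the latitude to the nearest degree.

The great circle lies in the plane with unit normal n̂ = (p₁ × p₂)/|p₁ × p₂|.
Here n̂_z ≈ +0.093; the vertex latitude is φ_max = arccos|n̂_z| ≈ 84.7°.

≈ 85°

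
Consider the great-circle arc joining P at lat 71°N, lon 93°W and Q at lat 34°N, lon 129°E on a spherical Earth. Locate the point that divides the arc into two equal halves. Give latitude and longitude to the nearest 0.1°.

Write both endpoints as unit vectors p₁, p₂ with components (cos φ cos λ, cos φ sin λ, sin φ).
The central angle between the endpoints is δ = arccos(p₁·p₂) ≈ 1.236 rad (70.8°).
Interpolate at f = 1/2 with slerp weights a = sin((1−f)δ)/sin δ ≈ 0.614, b = sin(fδ)/sin δ ≈ 0.614.
p = a·p₁ + b·p₂ ≈ (-0.331, 0.196, 0.923); φ = arcsin(p_z) ≈ 67.40°, λ = atan2(p_y, p_x) ≈ 149.36°.

≈ lat 67.4°N, lon 149.4°E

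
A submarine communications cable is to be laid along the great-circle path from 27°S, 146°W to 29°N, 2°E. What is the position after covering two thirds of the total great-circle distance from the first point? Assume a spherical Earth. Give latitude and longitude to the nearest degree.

The haversine formula gives a central angle δ ≈ 2.649 rad (151.8°) between the endpoints.
Interpolate at f = 2/3 with slerp weights a = sin((1−f)δ)/sin δ ≈ 1.633, b = sin(fδ)/sin δ ≈ 2.073.
p = a·p₁ + b·p₂ ≈ (0.606, -0.750, 0.264); φ = arcsin(p_z) ≈ 15.30°, λ = atan2(p_y, p_x) ≈ -51.06°.

≈ 15°N, 51°W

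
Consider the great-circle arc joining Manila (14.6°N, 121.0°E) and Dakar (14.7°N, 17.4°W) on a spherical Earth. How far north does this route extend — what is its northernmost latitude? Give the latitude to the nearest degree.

≈ 36°N

The great circle lies in the plane with unit normal n̂ = (p₁ × p₂)/|p₁ × p₂|.
Here n̂_z ≈ -0.805; the vertex latitude is φ_max = arccos|n̂_z| ≈ 36.4°.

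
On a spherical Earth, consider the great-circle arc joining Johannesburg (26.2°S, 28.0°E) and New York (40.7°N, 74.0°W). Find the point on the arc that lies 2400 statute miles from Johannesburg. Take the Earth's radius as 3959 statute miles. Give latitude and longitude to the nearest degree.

≈ (4°S, 0°E)

Convert each endpoint to a unit vector on the sphere (x = cos φ cos λ, y = cos φ sin λ, z = sin φ).
The central angle between the endpoints is δ = arccos(p₁·p₂) ≈ 2.015 rad (115.4°). The total great-circle distance is δ·R ≈ 2.015 × 3959 ≈ 7976 mi, so the target fraction is f = 2400/7976 ≈ 0.301.
Interpolate at f ≈ 0.301 with slerp weights a = sin((1−f)δ)/sin δ ≈ 1.093, b = sin(fδ)/sin δ ≈ 0.631.
p = a·p₁ + b·p₂ ≈ (0.997, 0.001, -0.071); φ = arcsin(p_z) ≈ -4.07°, λ = atan2(p_y, p_x) ≈ 0.03°.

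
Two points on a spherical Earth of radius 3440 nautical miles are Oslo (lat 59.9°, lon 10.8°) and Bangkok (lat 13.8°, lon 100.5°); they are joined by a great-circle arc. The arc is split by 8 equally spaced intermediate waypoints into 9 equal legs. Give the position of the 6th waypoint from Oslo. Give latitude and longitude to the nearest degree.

≈ lat 35°, lon 84°

From cos δ = sin φ₁ sin φ₂ + cos φ₁ cos φ₂ cos Δλ, the central angle is δ ≈ 1.360 rad (77.9°).
Interpolate at f = 6/9 with slerp weights a = sin((1−f)δ)/sin δ ≈ 0.448, b = sin(fδ)/sin δ ≈ 0.805.
p = a·p₁ + b·p₂ ≈ (0.078, 0.811, 0.580); φ = arcsin(p_z) ≈ 35.43°, λ = atan2(p_y, p_x) ≈ 84.50°.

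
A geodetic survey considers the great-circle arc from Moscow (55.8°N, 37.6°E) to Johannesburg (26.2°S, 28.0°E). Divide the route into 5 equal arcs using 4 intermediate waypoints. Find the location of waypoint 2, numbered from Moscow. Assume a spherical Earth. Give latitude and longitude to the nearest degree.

Convert each endpoint to a unit vector on the sphere (x = cos φ cos λ, y = cos φ sin λ, z = sin φ).
The central angle between the endpoints is δ = arccos(p₁·p₂) ≈ 1.438 rad (82.4°).
Interpolate at f = 2/5 with slerp weights a = sin((1−f)δ)/sin δ ≈ 0.767, b = sin(fδ)/sin δ ≈ 0.549.
p = a·p₁ + b·p₂ ≈ (0.776, 0.494, 0.392); φ = arcsin(p_z) ≈ 23.05°, λ = atan2(p_y, p_x) ≈ 32.48°.

≈ (23°N, 32°E)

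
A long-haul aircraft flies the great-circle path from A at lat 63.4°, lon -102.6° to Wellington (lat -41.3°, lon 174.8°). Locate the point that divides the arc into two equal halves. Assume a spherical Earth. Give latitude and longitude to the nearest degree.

≈ lat 14°, lon -156°

The haversine formula gives a central angle δ ≈ 2.149 rad (123.1°) between the endpoints.
Interpolate at f = 1/2 with slerp weights a = sin((1−f)δ)/sin δ ≈ 1.050, b = sin(fδ)/sin δ ≈ 1.050.
p = a·p₁ + b·p₂ ≈ (-0.888, -0.387, 0.246); φ = arcsin(p_z) ≈ 14.24°, λ = atan2(p_y, p_x) ≈ -156.44°.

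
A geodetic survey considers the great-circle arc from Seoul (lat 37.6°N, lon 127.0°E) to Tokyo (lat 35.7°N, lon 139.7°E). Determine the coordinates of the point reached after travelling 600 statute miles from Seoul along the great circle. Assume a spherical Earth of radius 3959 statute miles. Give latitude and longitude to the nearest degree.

Convert each endpoint to a unit vector on the sphere (x = cos φ cos λ, y = cos φ sin λ, z = sin φ).
The central angle between the endpoints is δ = arccos(p₁·p₂) ≈ 0.181 rad (10.4°). The total great-circle distance is δ·R ≈ 0.181 × 3959 ≈ 716 mi, so the target fraction is f = 600/716 ≈ 0.838.
Interpolate at f ≈ 0.838 with slerp weights a = sin((1−f)δ)/sin δ ≈ 0.162, b = sin(fδ)/sin δ ≈ 0.840.
p = a·p₁ + b·p₂ ≈ (-0.598, 0.544, 0.589); φ = arcsin(p_z) ≈ 36.10°, λ = atan2(p_y, p_x) ≈ 137.69°.

≈ lat 36°N, lon 138°E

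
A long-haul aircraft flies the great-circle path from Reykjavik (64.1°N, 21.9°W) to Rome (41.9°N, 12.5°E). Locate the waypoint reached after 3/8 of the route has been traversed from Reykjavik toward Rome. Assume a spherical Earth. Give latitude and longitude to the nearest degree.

≈ (57°N, 4°W)

Write both endpoints as unit vectors p₁, p₂ with components (cos φ cos λ, cos φ sin λ, sin φ).
The central angle between the endpoints is δ = arccos(p₁·p₂) ≈ 0.518 rad (29.7°).
Interpolate at f = 3/8 with slerp weights a = sin((1−f)δ)/sin δ ≈ 0.642, b = sin(fδ)/sin δ ≈ 0.390.
p = a·p₁ + b·p₂ ≈ (0.544, -0.042, 0.838); φ = arcsin(p_z) ≈ 56.96°, λ = atan2(p_y, p_x) ≈ -4.40°.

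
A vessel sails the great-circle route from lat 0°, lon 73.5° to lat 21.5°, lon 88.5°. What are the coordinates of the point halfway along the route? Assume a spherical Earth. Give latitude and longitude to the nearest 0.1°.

≈ lat 10.8°, lon 80.7°

Write both endpoints as unit vectors p₁, p₂ with components (cos φ cos λ, cos φ sin λ, sin φ).
The central angle between the endpoints is δ = arccos(p₁·p₂) ≈ 0.454 rad (26.0°).
Interpolate at f = 1/2 with slerp weights a = sin((1−f)δ)/sin δ ≈ 0.513, b = sin(fδ)/sin δ ≈ 0.513.
p = a·p₁ + b·p₂ ≈ (0.158, 0.969, 0.188); φ = arcsin(p_z) ≈ 10.84°, λ = atan2(p_y, p_x) ≈ 80.73°.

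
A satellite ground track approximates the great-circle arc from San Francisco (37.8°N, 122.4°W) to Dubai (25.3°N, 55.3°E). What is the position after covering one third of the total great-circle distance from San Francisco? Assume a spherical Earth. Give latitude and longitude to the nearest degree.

The haversine formula gives a central angle δ ≈ 2.040 rad (116.9°) between the endpoints.
Interpolate at f = 1/3 with slerp weights a = sin((1−f)δ)/sin δ ≈ 1.096, b = sin(fδ)/sin δ ≈ 0.705.
p = a·p₁ + b·p₂ ≈ (-0.101, -0.207, 0.973); φ = arcsin(p_z) ≈ 76.65°, λ = atan2(p_y, p_x) ≈ -116.04°.

≈ 77°N, 116°W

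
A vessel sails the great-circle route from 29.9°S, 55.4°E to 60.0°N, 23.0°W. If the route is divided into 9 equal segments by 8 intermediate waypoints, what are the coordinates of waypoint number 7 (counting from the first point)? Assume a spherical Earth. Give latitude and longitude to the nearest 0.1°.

≈ 44.4°N, 8.7°E

Write both endpoints as unit vectors p₁, p₂ with components (cos φ cos λ, cos φ sin λ, sin φ).
The central angle between the endpoints is δ = arccos(p₁·p₂) ≈ 1.923 rad (110.2°).
Interpolate at f = 7/9 with slerp weights a = sin((1−f)δ)/sin δ ≈ 0.441, b = sin(fδ)/sin δ ≈ 1.062.
p = a·p₁ + b·p₂ ≈ (0.706, 0.107, 0.700); φ = arcsin(p_z) ≈ 44.42°, λ = atan2(p_y, p_x) ≈ 8.65°.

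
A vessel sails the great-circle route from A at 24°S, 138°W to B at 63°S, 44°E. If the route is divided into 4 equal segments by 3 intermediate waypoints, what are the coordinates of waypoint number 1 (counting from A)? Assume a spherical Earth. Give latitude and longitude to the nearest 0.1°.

≈ 47.2°S, 138.5°W

Convert each endpoint to a unit vector on the sphere (x = cos φ cos λ, y = cos φ sin λ, z = sin φ).
The central angle between the endpoints is δ = arccos(p₁·p₂) ≈ 1.623 rad (93.0°).
Interpolate at f = 1/4 with slerp weights a = sin((1−f)δ)/sin δ ≈ 0.939, b = sin(fδ)/sin δ ≈ 0.395.
p = a·p₁ + b·p₂ ≈ (-0.509, -0.450, -0.734); φ = arcsin(p_z) ≈ -47.24°, λ = atan2(p_y, p_x) ≈ -138.53°.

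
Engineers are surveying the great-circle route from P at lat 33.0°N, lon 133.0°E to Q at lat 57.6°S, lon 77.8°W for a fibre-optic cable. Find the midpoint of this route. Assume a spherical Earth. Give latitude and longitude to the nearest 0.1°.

Write both endpoints as unit vectors p₁, p₂ with components (cos φ cos λ, cos φ sin λ, sin φ).
The central angle between the endpoints is δ = arccos(p₁·p₂) ≈ 2.579 rad (147.8°).
Interpolate at f = 1/2 with slerp weights a = sin((1−f)δ)/sin δ ≈ 1.801, b = sin(fδ)/sin δ ≈ 1.801.
p = a·p₁ + b·p₂ ≈ (-0.826, 0.161, -0.540); φ = arcsin(p_z) ≈ -32.67°, λ = atan2(p_y, p_x) ≈ 168.94°.

≈ lat 32.7°S, lon 168.9°E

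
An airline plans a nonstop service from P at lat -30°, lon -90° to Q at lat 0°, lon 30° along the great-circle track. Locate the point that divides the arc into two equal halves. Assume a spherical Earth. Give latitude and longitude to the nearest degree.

≈ lat -28°, lon -23°

The haversine formula gives a central angle δ ≈ 2.019 rad (115.7°) between the endpoints.
Interpolate at f = 1/2 with slerp weights a = sin((1−f)δ)/sin δ ≈ 0.939, b = sin(fδ)/sin δ ≈ 0.939.
p = a·p₁ + b·p₂ ≈ (0.813, -0.344, -0.470); φ = arcsin(p_z) ≈ -28.00°, λ = atan2(p_y, p_x) ≈ -22.91°.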